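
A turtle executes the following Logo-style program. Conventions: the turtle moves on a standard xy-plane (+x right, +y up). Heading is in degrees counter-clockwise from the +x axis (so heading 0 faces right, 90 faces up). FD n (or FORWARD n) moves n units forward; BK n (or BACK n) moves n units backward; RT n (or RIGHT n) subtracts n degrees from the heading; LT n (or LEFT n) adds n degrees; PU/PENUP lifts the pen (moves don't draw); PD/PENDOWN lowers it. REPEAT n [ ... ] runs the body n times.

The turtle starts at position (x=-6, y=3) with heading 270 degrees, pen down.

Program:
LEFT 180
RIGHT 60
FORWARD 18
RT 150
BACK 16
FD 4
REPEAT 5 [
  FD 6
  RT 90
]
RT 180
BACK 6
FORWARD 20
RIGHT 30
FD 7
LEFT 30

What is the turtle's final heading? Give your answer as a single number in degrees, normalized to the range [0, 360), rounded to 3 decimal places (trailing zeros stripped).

Answer: 330

Derivation:
Executing turtle program step by step:
Start: pos=(-6,3), heading=270, pen down
LT 180: heading 270 -> 90
RT 60: heading 90 -> 30
FD 18: (-6,3) -> (9.588,12) [heading=30, draw]
RT 150: heading 30 -> 240
BK 16: (9.588,12) -> (17.588,25.856) [heading=240, draw]
FD 4: (17.588,25.856) -> (15.588,22.392) [heading=240, draw]
REPEAT 5 [
  -- iteration 1/5 --
  FD 6: (15.588,22.392) -> (12.588,17.196) [heading=240, draw]
  RT 90: heading 240 -> 150
  -- iteration 2/5 --
  FD 6: (12.588,17.196) -> (7.392,20.196) [heading=150, draw]
  RT 90: heading 150 -> 60
  -- iteration 3/5 --
  FD 6: (7.392,20.196) -> (10.392,25.392) [heading=60, draw]
  RT 90: heading 60 -> 330
  -- iteration 4/5 --
  FD 6: (10.392,25.392) -> (15.588,22.392) [heading=330, draw]
  RT 90: heading 330 -> 240
  -- iteration 5/5 --
  FD 6: (15.588,22.392) -> (12.588,17.196) [heading=240, draw]
  RT 90: heading 240 -> 150
]
RT 180: heading 150 -> 330
BK 6: (12.588,17.196) -> (7.392,20.196) [heading=330, draw]
FD 20: (7.392,20.196) -> (24.713,10.196) [heading=330, draw]
RT 30: heading 330 -> 300
FD 7: (24.713,10.196) -> (28.213,4.134) [heading=300, draw]
LT 30: heading 300 -> 330
Final: pos=(28.213,4.134), heading=330, 11 segment(s) drawn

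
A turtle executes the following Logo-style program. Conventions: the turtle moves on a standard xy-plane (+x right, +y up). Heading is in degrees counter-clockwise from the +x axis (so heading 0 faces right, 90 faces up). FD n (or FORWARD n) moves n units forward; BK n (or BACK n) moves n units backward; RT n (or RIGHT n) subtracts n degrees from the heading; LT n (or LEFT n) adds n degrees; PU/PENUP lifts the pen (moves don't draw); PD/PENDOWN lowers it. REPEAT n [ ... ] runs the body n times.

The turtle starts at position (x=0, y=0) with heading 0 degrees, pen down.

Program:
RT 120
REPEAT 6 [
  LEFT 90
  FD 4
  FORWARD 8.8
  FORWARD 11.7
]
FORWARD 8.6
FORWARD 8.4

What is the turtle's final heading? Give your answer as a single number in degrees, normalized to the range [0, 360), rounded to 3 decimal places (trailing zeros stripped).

Answer: 60

Derivation:
Executing turtle program step by step:
Start: pos=(0,0), heading=0, pen down
RT 120: heading 0 -> 240
REPEAT 6 [
  -- iteration 1/6 --
  LT 90: heading 240 -> 330
  FD 4: (0,0) -> (3.464,-2) [heading=330, draw]
  FD 8.8: (3.464,-2) -> (11.085,-6.4) [heading=330, draw]
  FD 11.7: (11.085,-6.4) -> (21.218,-12.25) [heading=330, draw]
  -- iteration 2/6 --
  LT 90: heading 330 -> 60
  FD 4: (21.218,-12.25) -> (23.218,-8.786) [heading=60, draw]
  FD 8.8: (23.218,-8.786) -> (27.618,-1.165) [heading=60, draw]
  FD 11.7: (27.618,-1.165) -> (33.468,8.968) [heading=60, draw]
  -- iteration 3/6 --
  LT 90: heading 60 -> 150
  FD 4: (33.468,8.968) -> (30.004,10.968) [heading=150, draw]
  FD 8.8: (30.004,10.968) -> (22.382,15.368) [heading=150, draw]
  FD 11.7: (22.382,15.368) -> (12.25,21.218) [heading=150, draw]
  -- iteration 4/6 --
  LT 90: heading 150 -> 240
  FD 4: (12.25,21.218) -> (10.25,17.754) [heading=240, draw]
  FD 8.8: (10.25,17.754) -> (5.85,10.132) [heading=240, draw]
  FD 11.7: (5.85,10.132) -> (0,0) [heading=240, draw]
  -- iteration 5/6 --
  LT 90: heading 240 -> 330
  FD 4: (0,0) -> (3.464,-2) [heading=330, draw]
  FD 8.8: (3.464,-2) -> (11.085,-6.4) [heading=330, draw]
  FD 11.7: (11.085,-6.4) -> (21.218,-12.25) [heading=330, draw]
  -- iteration 6/6 --
  LT 90: heading 330 -> 60
  FD 4: (21.218,-12.25) -> (23.218,-8.786) [heading=60, draw]
  FD 8.8: (23.218,-8.786) -> (27.618,-1.165) [heading=60, draw]
  FD 11.7: (27.618,-1.165) -> (33.468,8.968) [heading=60, draw]
]
FD 8.6: (33.468,8.968) -> (37.768,16.415) [heading=60, draw]
FD 8.4: (37.768,16.415) -> (41.968,23.69) [heading=60, draw]
Final: pos=(41.968,23.69), heading=60, 20 segment(s) drawn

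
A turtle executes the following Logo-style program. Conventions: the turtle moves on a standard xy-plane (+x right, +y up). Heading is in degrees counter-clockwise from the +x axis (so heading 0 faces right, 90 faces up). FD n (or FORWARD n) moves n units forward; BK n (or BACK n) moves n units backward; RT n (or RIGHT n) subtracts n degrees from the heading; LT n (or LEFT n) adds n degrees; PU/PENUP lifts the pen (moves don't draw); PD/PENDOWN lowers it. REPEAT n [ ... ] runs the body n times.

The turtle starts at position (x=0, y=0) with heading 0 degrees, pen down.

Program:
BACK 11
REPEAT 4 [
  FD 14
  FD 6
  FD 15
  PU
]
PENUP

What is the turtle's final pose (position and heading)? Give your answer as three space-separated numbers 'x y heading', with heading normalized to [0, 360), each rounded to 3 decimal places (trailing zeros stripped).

Executing turtle program step by step:
Start: pos=(0,0), heading=0, pen down
BK 11: (0,0) -> (-11,0) [heading=0, draw]
REPEAT 4 [
  -- iteration 1/4 --
  FD 14: (-11,0) -> (3,0) [heading=0, draw]
  FD 6: (3,0) -> (9,0) [heading=0, draw]
  FD 15: (9,0) -> (24,0) [heading=0, draw]
  PU: pen up
  -- iteration 2/4 --
  FD 14: (24,0) -> (38,0) [heading=0, move]
  FD 6: (38,0) -> (44,0) [heading=0, move]
  FD 15: (44,0) -> (59,0) [heading=0, move]
  PU: pen up
  -- iteration 3/4 --
  FD 14: (59,0) -> (73,0) [heading=0, move]
  FD 6: (73,0) -> (79,0) [heading=0, move]
  FD 15: (79,0) -> (94,0) [heading=0, move]
  PU: pen up
  -- iteration 4/4 --
  FD 14: (94,0) -> (108,0) [heading=0, move]
  FD 6: (108,0) -> (114,0) [heading=0, move]
  FD 15: (114,0) -> (129,0) [heading=0, move]
  PU: pen up
]
PU: pen up
Final: pos=(129,0), heading=0, 4 segment(s) drawn

Answer: 129 0 0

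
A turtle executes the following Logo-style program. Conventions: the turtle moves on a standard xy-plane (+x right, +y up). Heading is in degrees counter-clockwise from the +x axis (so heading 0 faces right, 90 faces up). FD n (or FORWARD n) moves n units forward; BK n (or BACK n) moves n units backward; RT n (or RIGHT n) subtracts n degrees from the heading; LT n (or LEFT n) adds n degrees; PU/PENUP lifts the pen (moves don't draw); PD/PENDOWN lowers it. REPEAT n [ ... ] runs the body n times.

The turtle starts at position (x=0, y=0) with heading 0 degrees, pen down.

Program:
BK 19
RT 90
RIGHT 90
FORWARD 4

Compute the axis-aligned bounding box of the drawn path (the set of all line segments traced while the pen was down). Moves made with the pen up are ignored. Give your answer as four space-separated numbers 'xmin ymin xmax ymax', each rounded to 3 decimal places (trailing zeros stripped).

Executing turtle program step by step:
Start: pos=(0,0), heading=0, pen down
BK 19: (0,0) -> (-19,0) [heading=0, draw]
RT 90: heading 0 -> 270
RT 90: heading 270 -> 180
FD 4: (-19,0) -> (-23,0) [heading=180, draw]
Final: pos=(-23,0), heading=180, 2 segment(s) drawn

Segment endpoints: x in {-23, -19, 0}, y in {0, 0}
xmin=-23, ymin=0, xmax=0, ymax=0

Answer: -23 0 0 0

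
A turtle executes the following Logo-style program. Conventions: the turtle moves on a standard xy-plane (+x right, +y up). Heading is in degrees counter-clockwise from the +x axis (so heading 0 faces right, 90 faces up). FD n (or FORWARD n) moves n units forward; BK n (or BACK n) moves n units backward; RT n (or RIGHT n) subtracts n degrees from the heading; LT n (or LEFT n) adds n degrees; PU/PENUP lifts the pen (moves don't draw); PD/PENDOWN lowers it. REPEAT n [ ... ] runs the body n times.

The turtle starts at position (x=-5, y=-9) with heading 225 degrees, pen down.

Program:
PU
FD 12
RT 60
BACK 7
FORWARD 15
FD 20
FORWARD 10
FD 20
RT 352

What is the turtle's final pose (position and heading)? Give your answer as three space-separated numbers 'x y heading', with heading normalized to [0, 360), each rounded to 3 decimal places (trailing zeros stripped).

Executing turtle program step by step:
Start: pos=(-5,-9), heading=225, pen down
PU: pen up
FD 12: (-5,-9) -> (-13.485,-17.485) [heading=225, move]
RT 60: heading 225 -> 165
BK 7: (-13.485,-17.485) -> (-6.724,-19.297) [heading=165, move]
FD 15: (-6.724,-19.297) -> (-21.213,-15.415) [heading=165, move]
FD 20: (-21.213,-15.415) -> (-40.531,-10.238) [heading=165, move]
FD 10: (-40.531,-10.238) -> (-50.19,-7.65) [heading=165, move]
FD 20: (-50.19,-7.65) -> (-69.509,-2.474) [heading=165, move]
RT 352: heading 165 -> 173
Final: pos=(-69.509,-2.474), heading=173, 0 segment(s) drawn

Answer: -69.509 -2.474 173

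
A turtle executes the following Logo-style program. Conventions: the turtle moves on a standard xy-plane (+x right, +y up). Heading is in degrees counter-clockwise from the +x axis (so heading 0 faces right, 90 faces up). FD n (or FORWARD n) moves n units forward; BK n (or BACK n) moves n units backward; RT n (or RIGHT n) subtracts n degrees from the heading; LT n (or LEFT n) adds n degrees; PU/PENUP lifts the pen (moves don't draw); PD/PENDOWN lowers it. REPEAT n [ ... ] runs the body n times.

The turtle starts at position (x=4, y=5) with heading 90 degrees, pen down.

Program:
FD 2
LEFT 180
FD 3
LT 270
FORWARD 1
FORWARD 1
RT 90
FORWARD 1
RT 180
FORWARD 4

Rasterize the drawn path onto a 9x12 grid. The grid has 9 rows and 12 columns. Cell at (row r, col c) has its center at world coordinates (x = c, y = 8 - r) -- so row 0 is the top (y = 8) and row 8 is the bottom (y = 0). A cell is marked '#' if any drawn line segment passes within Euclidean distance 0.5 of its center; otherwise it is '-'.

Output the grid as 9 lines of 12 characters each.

Segment 0: (4,5) -> (4,7)
Segment 1: (4,7) -> (4,4)
Segment 2: (4,4) -> (3,4)
Segment 3: (3,4) -> (2,4)
Segment 4: (2,4) -> (2,5)
Segment 5: (2,5) -> (2,1)

Answer: ------------
----#-------
----#-------
--#-#-------
--###-------
--#---------
--#---------
--#---------
------------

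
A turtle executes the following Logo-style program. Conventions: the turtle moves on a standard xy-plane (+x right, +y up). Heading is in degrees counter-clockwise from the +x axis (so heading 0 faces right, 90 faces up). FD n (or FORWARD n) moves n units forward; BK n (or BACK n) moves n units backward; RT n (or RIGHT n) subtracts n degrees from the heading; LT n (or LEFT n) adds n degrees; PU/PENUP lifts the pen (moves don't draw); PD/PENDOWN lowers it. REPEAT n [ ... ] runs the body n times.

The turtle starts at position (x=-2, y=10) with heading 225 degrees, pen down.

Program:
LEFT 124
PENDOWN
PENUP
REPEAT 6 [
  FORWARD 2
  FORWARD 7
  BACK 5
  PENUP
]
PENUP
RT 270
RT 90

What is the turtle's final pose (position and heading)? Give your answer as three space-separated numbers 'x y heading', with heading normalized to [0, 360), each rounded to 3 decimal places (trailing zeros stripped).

Answer: 21.559 5.421 349

Derivation:
Executing turtle program step by step:
Start: pos=(-2,10), heading=225, pen down
LT 124: heading 225 -> 349
PD: pen down
PU: pen up
REPEAT 6 [
  -- iteration 1/6 --
  FD 2: (-2,10) -> (-0.037,9.618) [heading=349, move]
  FD 7: (-0.037,9.618) -> (6.835,8.283) [heading=349, move]
  BK 5: (6.835,8.283) -> (1.927,9.237) [heading=349, move]
  PU: pen up
  -- iteration 2/6 --
  FD 2: (1.927,9.237) -> (3.89,8.855) [heading=349, move]
  FD 7: (3.89,8.855) -> (10.761,7.519) [heading=349, move]
  BK 5: (10.761,7.519) -> (5.853,8.474) [heading=349, move]
  PU: pen up
  -- iteration 3/6 --
  FD 2: (5.853,8.474) -> (7.816,8.092) [heading=349, move]
  FD 7: (7.816,8.092) -> (14.688,6.756) [heading=349, move]
  BK 5: (14.688,6.756) -> (9.78,7.71) [heading=349, move]
  PU: pen up
  -- iteration 4/6 --
  FD 2: (9.78,7.71) -> (11.743,7.329) [heading=349, move]
  FD 7: (11.743,7.329) -> (18.614,5.993) [heading=349, move]
  BK 5: (18.614,5.993) -> (13.706,6.947) [heading=349, move]
  PU: pen up
  -- iteration 5/6 --
  FD 2: (13.706,6.947) -> (15.669,6.565) [heading=349, move]
  FD 7: (15.669,6.565) -> (22.541,5.23) [heading=349, move]
  BK 5: (22.541,5.23) -> (17.633,6.184) [heading=349, move]
  PU: pen up
  -- iteration 6/6 --
  FD 2: (17.633,6.184) -> (19.596,5.802) [heading=349, move]
  FD 7: (19.596,5.802) -> (26.467,4.467) [heading=349, move]
  BK 5: (26.467,4.467) -> (21.559,5.421) [heading=349, move]
  PU: pen up
]
PU: pen up
RT 270: heading 349 -> 79
RT 90: heading 79 -> 349
Final: pos=(21.559,5.421), heading=349, 0 segment(s) drawn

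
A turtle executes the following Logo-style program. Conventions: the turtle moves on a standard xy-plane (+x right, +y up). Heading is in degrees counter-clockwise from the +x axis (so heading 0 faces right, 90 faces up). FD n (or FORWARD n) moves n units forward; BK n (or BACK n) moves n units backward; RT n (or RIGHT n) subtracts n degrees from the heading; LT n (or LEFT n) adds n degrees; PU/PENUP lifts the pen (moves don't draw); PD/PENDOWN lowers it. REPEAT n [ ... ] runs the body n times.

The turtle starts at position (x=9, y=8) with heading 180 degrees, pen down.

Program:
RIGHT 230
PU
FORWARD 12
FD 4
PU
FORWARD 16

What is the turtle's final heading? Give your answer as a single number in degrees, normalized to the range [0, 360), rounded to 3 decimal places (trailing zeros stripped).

Answer: 310

Derivation:
Executing turtle program step by step:
Start: pos=(9,8), heading=180, pen down
RT 230: heading 180 -> 310
PU: pen up
FD 12: (9,8) -> (16.713,-1.193) [heading=310, move]
FD 4: (16.713,-1.193) -> (19.285,-4.257) [heading=310, move]
PU: pen up
FD 16: (19.285,-4.257) -> (29.569,-16.513) [heading=310, move]
Final: pos=(29.569,-16.513), heading=310, 0 segment(s) drawn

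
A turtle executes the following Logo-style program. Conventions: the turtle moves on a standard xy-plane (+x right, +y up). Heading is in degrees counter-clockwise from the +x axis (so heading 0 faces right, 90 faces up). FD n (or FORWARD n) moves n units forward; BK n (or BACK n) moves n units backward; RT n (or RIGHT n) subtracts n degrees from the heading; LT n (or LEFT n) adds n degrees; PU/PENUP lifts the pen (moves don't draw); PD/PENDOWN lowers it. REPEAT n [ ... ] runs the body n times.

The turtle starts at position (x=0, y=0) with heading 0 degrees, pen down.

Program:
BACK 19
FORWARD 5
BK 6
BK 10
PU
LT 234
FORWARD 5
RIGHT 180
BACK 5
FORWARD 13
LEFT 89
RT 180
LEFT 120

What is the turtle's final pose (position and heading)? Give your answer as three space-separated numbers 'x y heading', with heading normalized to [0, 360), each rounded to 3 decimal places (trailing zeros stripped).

Answer: -28.237 2.427 83

Derivation:
Executing turtle program step by step:
Start: pos=(0,0), heading=0, pen down
BK 19: (0,0) -> (-19,0) [heading=0, draw]
FD 5: (-19,0) -> (-14,0) [heading=0, draw]
BK 6: (-14,0) -> (-20,0) [heading=0, draw]
BK 10: (-20,0) -> (-30,0) [heading=0, draw]
PU: pen up
LT 234: heading 0 -> 234
FD 5: (-30,0) -> (-32.939,-4.045) [heading=234, move]
RT 180: heading 234 -> 54
BK 5: (-32.939,-4.045) -> (-35.878,-8.09) [heading=54, move]
FD 13: (-35.878,-8.09) -> (-28.237,2.427) [heading=54, move]
LT 89: heading 54 -> 143
RT 180: heading 143 -> 323
LT 120: heading 323 -> 83
Final: pos=(-28.237,2.427), heading=83, 4 segment(s) drawn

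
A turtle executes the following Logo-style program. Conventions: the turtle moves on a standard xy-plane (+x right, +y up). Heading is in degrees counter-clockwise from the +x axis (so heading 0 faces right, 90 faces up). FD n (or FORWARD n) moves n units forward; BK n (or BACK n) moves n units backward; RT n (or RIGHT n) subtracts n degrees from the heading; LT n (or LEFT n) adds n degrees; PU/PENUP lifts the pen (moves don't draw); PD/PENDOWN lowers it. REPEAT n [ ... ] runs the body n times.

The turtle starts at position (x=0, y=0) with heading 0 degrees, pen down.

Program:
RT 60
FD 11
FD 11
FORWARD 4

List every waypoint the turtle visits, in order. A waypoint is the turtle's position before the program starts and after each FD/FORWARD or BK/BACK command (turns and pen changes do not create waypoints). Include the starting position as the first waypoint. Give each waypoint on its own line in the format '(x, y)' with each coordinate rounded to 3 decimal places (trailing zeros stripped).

Answer: (0, 0)
(5.5, -9.526)
(11, -19.053)
(13, -22.517)

Derivation:
Executing turtle program step by step:
Start: pos=(0,0), heading=0, pen down
RT 60: heading 0 -> 300
FD 11: (0,0) -> (5.5,-9.526) [heading=300, draw]
FD 11: (5.5,-9.526) -> (11,-19.053) [heading=300, draw]
FD 4: (11,-19.053) -> (13,-22.517) [heading=300, draw]
Final: pos=(13,-22.517), heading=300, 3 segment(s) drawn
Waypoints (4 total):
(0, 0)
(5.5, -9.526)
(11, -19.053)
(13, -22.517)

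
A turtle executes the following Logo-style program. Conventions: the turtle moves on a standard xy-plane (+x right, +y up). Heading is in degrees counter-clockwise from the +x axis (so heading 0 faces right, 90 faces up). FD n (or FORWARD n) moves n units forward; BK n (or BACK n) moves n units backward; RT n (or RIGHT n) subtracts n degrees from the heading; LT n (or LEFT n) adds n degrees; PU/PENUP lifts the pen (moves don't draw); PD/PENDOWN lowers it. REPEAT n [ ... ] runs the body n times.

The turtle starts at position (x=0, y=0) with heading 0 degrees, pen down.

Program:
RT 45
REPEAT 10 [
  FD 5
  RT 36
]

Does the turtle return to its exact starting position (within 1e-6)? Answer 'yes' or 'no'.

Executing turtle program step by step:
Start: pos=(0,0), heading=0, pen down
RT 45: heading 0 -> 315
REPEAT 10 [
  -- iteration 1/10 --
  FD 5: (0,0) -> (3.536,-3.536) [heading=315, draw]
  RT 36: heading 315 -> 279
  -- iteration 2/10 --
  FD 5: (3.536,-3.536) -> (4.318,-8.474) [heading=279, draw]
  RT 36: heading 279 -> 243
  -- iteration 3/10 --
  FD 5: (4.318,-8.474) -> (2.048,-12.929) [heading=243, draw]
  RT 36: heading 243 -> 207
  -- iteration 4/10 --
  FD 5: (2.048,-12.929) -> (-2.407,-15.199) [heading=207, draw]
  RT 36: heading 207 -> 171
  -- iteration 5/10 --
  FD 5: (-2.407,-15.199) -> (-7.346,-14.417) [heading=171, draw]
  RT 36: heading 171 -> 135
  -- iteration 6/10 --
  FD 5: (-7.346,-14.417) -> (-10.881,-10.881) [heading=135, draw]
  RT 36: heading 135 -> 99
  -- iteration 7/10 --
  FD 5: (-10.881,-10.881) -> (-11.663,-5.943) [heading=99, draw]
  RT 36: heading 99 -> 63
  -- iteration 8/10 --
  FD 5: (-11.663,-5.943) -> (-9.393,-1.488) [heading=63, draw]
  RT 36: heading 63 -> 27
  -- iteration 9/10 --
  FD 5: (-9.393,-1.488) -> (-4.938,0.782) [heading=27, draw]
  RT 36: heading 27 -> 351
  -- iteration 10/10 --
  FD 5: (-4.938,0.782) -> (0,0) [heading=351, draw]
  RT 36: heading 351 -> 315
]
Final: pos=(0,0), heading=315, 10 segment(s) drawn

Start position: (0, 0)
Final position: (0, 0)
Distance = 0; < 1e-6 -> CLOSED

Answer: yes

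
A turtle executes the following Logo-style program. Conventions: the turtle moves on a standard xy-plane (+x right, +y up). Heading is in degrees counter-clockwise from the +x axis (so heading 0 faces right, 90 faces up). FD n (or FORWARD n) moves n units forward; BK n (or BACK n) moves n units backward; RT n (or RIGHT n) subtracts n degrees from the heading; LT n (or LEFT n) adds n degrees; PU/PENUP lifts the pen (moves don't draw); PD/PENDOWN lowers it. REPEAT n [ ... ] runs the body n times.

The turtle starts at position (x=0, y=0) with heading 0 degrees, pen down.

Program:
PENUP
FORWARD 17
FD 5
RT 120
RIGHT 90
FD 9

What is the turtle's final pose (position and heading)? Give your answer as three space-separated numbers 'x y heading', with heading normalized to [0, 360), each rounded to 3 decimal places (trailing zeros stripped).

Answer: 14.206 4.5 150

Derivation:
Executing turtle program step by step:
Start: pos=(0,0), heading=0, pen down
PU: pen up
FD 17: (0,0) -> (17,0) [heading=0, move]
FD 5: (17,0) -> (22,0) [heading=0, move]
RT 120: heading 0 -> 240
RT 90: heading 240 -> 150
FD 9: (22,0) -> (14.206,4.5) [heading=150, move]
Final: pos=(14.206,4.5), heading=150, 0 segment(s) drawn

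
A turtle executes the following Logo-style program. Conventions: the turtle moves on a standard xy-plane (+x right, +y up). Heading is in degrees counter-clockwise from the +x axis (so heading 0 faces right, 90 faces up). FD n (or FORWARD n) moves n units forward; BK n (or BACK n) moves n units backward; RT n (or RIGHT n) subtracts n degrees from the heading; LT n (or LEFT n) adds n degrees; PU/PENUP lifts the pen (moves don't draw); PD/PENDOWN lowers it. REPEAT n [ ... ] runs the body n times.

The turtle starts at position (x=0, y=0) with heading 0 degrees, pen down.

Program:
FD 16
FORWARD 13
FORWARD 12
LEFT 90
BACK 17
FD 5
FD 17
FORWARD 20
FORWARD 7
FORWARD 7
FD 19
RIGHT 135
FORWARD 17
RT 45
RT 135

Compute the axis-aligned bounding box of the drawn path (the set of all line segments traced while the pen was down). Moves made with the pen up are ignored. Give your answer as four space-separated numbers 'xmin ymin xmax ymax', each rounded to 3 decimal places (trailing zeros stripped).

Answer: 0 -17 53.021 58

Derivation:
Executing turtle program step by step:
Start: pos=(0,0), heading=0, pen down
FD 16: (0,0) -> (16,0) [heading=0, draw]
FD 13: (16,0) -> (29,0) [heading=0, draw]
FD 12: (29,0) -> (41,0) [heading=0, draw]
LT 90: heading 0 -> 90
BK 17: (41,0) -> (41,-17) [heading=90, draw]
FD 5: (41,-17) -> (41,-12) [heading=90, draw]
FD 17: (41,-12) -> (41,5) [heading=90, draw]
FD 20: (41,5) -> (41,25) [heading=90, draw]
FD 7: (41,25) -> (41,32) [heading=90, draw]
FD 7: (41,32) -> (41,39) [heading=90, draw]
FD 19: (41,39) -> (41,58) [heading=90, draw]
RT 135: heading 90 -> 315
FD 17: (41,58) -> (53.021,45.979) [heading=315, draw]
RT 45: heading 315 -> 270
RT 135: heading 270 -> 135
Final: pos=(53.021,45.979), heading=135, 11 segment(s) drawn

Segment endpoints: x in {0, 16, 29, 41, 53.021}, y in {-17, -12, 0, 5, 25, 32, 39, 45.979, 58}
xmin=0, ymin=-17, xmax=53.021, ymax=58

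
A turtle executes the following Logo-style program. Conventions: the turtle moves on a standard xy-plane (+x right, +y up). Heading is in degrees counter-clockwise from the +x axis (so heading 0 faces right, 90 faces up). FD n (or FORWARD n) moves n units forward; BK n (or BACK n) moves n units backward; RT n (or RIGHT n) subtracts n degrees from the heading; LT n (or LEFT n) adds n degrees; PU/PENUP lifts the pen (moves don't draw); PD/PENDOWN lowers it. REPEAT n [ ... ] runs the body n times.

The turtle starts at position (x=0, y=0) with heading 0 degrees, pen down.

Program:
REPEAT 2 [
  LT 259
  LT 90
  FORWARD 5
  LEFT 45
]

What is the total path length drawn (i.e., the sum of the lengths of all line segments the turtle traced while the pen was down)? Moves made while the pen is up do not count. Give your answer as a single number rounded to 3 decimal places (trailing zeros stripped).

Answer: 10

Derivation:
Executing turtle program step by step:
Start: pos=(0,0), heading=0, pen down
REPEAT 2 [
  -- iteration 1/2 --
  LT 259: heading 0 -> 259
  LT 90: heading 259 -> 349
  FD 5: (0,0) -> (4.908,-0.954) [heading=349, draw]
  LT 45: heading 349 -> 34
  -- iteration 2/2 --
  LT 259: heading 34 -> 293
  LT 90: heading 293 -> 23
  FD 5: (4.908,-0.954) -> (9.511,1) [heading=23, draw]
  LT 45: heading 23 -> 68
]
Final: pos=(9.511,1), heading=68, 2 segment(s) drawn

Segment lengths:
  seg 1: (0,0) -> (4.908,-0.954), length = 5
  seg 2: (4.908,-0.954) -> (9.511,1), length = 5
Total = 10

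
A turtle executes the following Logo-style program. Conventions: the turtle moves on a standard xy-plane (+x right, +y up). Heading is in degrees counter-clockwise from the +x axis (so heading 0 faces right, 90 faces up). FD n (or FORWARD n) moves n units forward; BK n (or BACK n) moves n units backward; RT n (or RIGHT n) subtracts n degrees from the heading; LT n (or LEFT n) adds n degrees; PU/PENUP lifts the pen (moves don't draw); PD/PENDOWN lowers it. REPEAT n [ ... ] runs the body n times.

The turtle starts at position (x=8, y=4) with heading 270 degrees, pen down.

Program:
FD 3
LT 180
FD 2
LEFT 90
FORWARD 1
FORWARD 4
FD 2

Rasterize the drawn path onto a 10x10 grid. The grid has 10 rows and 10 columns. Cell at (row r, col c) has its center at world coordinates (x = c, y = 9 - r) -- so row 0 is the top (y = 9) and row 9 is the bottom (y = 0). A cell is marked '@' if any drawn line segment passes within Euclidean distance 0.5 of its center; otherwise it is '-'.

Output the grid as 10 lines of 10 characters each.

Segment 0: (8,4) -> (8,1)
Segment 1: (8,1) -> (8,3)
Segment 2: (8,3) -> (7,3)
Segment 3: (7,3) -> (3,3)
Segment 4: (3,3) -> (1,3)

Answer: ----------
----------
----------
----------
----------
--------@-
-@@@@@@@@-
--------@-
--------@-
----------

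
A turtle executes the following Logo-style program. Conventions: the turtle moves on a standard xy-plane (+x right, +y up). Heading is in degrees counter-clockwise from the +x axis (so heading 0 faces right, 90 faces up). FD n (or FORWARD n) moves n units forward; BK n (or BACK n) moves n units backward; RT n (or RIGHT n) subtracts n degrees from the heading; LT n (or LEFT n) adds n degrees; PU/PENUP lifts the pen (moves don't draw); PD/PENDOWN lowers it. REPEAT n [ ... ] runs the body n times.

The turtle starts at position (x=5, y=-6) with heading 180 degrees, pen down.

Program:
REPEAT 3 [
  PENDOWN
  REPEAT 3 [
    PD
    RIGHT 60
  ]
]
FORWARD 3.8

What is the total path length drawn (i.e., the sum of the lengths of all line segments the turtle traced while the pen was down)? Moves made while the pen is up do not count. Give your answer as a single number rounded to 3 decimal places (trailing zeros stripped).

Answer: 3.8

Derivation:
Executing turtle program step by step:
Start: pos=(5,-6), heading=180, pen down
REPEAT 3 [
  -- iteration 1/3 --
  PD: pen down
  REPEAT 3 [
    -- iteration 1/3 --
    PD: pen down
    RT 60: heading 180 -> 120
    -- iteration 2/3 --
    PD: pen down
    RT 60: heading 120 -> 60
    -- iteration 3/3 --
    PD: pen down
    RT 60: heading 60 -> 0
  ]
  -- iteration 2/3 --
  PD: pen down
  REPEAT 3 [
    -- iteration 1/3 --
    PD: pen down
    RT 60: heading 0 -> 300
    -- iteration 2/3 --
    PD: pen down
    RT 60: heading 300 -> 240
    -- iteration 3/3 --
    PD: pen down
    RT 60: heading 240 -> 180
  ]
  -- iteration 3/3 --
  PD: pen down
  REPEAT 3 [
    -- iteration 1/3 --
    PD: pen down
    RT 60: heading 180 -> 120
    -- iteration 2/3 --
    PD: pen down
    RT 60: heading 120 -> 60
    -- iteration 3/3 --
    PD: pen down
    RT 60: heading 60 -> 0
  ]
]
FD 3.8: (5,-6) -> (8.8,-6) [heading=0, draw]
Final: pos=(8.8,-6), heading=0, 1 segment(s) drawn

Segment lengths:
  seg 1: (5,-6) -> (8.8,-6), length = 3.8
Total = 3.8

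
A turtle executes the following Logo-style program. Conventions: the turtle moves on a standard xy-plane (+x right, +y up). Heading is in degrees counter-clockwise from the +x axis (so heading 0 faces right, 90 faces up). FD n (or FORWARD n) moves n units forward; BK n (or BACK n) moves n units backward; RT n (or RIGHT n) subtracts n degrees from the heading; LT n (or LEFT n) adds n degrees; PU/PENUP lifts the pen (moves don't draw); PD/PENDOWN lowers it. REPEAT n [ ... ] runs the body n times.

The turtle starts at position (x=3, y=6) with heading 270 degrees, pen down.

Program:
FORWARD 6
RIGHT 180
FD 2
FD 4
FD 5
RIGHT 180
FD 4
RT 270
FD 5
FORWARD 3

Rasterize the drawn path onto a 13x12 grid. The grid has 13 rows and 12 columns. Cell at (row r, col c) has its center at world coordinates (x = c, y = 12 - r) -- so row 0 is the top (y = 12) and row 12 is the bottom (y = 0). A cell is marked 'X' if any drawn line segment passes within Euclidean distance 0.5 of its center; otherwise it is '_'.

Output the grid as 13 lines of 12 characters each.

Answer: ____________
___X________
___X________
___X________
___X________
___XXXXXXXXX
___X________
___X________
___X________
___X________
___X________
___X________
___X________

Derivation:
Segment 0: (3,6) -> (3,0)
Segment 1: (3,0) -> (3,2)
Segment 2: (3,2) -> (3,6)
Segment 3: (3,6) -> (3,11)
Segment 4: (3,11) -> (3,7)
Segment 5: (3,7) -> (8,7)
Segment 6: (8,7) -> (11,7)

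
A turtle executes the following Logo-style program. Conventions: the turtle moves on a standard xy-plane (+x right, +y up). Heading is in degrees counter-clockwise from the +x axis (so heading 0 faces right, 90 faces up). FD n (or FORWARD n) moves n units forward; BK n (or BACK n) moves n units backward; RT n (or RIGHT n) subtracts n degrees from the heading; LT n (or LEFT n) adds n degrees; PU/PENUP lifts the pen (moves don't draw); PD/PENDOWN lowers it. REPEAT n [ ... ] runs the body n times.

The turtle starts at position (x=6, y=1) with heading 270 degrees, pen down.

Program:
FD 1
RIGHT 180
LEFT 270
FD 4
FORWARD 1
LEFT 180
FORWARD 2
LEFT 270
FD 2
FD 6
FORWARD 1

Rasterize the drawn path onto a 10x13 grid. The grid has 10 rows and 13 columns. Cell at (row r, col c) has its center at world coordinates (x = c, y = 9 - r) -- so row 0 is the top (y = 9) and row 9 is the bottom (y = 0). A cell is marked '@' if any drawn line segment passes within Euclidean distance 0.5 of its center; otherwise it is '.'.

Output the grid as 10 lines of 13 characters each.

Answer: .........@...
.........@...
.........@...
.........@...
.........@...
.........@...
.........@...
.........@...
......@..@...
......@@@@@@.

Derivation:
Segment 0: (6,1) -> (6,0)
Segment 1: (6,0) -> (10,-0)
Segment 2: (10,-0) -> (11,-0)
Segment 3: (11,-0) -> (9,-0)
Segment 4: (9,-0) -> (9,2)
Segment 5: (9,2) -> (9,8)
Segment 6: (9,8) -> (9,9)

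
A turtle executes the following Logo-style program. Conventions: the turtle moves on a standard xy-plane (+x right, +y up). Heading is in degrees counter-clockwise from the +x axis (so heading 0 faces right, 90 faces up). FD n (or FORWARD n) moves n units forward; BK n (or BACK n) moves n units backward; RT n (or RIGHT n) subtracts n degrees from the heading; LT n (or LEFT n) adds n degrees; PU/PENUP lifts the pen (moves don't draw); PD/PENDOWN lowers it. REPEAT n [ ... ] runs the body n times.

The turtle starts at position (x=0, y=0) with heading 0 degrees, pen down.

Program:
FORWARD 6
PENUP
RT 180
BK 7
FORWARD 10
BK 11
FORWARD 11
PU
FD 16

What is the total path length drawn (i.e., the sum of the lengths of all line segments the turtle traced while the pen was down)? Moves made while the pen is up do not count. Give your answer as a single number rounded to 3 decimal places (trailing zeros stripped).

Answer: 6

Derivation:
Executing turtle program step by step:
Start: pos=(0,0), heading=0, pen down
FD 6: (0,0) -> (6,0) [heading=0, draw]
PU: pen up
RT 180: heading 0 -> 180
BK 7: (6,0) -> (13,0) [heading=180, move]
FD 10: (13,0) -> (3,0) [heading=180, move]
BK 11: (3,0) -> (14,0) [heading=180, move]
FD 11: (14,0) -> (3,0) [heading=180, move]
PU: pen up
FD 16: (3,0) -> (-13,0) [heading=180, move]
Final: pos=(-13,0), heading=180, 1 segment(s) drawn

Segment lengths:
  seg 1: (0,0) -> (6,0), length = 6
Total = 6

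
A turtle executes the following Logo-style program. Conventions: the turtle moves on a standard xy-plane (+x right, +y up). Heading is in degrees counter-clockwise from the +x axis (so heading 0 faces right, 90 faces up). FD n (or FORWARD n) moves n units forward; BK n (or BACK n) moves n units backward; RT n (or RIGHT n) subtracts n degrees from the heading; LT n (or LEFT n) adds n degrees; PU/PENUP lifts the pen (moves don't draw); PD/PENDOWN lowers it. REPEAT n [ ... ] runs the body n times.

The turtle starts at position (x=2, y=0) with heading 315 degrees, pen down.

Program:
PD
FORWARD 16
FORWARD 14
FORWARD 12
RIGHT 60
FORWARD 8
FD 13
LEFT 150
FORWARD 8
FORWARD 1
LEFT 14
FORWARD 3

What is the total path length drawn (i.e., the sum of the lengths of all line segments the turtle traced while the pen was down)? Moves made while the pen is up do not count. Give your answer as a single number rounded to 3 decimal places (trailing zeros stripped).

Executing turtle program step by step:
Start: pos=(2,0), heading=315, pen down
PD: pen down
FD 16: (2,0) -> (13.314,-11.314) [heading=315, draw]
FD 14: (13.314,-11.314) -> (23.213,-21.213) [heading=315, draw]
FD 12: (23.213,-21.213) -> (31.698,-29.698) [heading=315, draw]
RT 60: heading 315 -> 255
FD 8: (31.698,-29.698) -> (29.628,-37.426) [heading=255, draw]
FD 13: (29.628,-37.426) -> (26.263,-49.983) [heading=255, draw]
LT 150: heading 255 -> 45
FD 8: (26.263,-49.983) -> (31.92,-44.326) [heading=45, draw]
FD 1: (31.92,-44.326) -> (32.627,-43.619) [heading=45, draw]
LT 14: heading 45 -> 59
FD 3: (32.627,-43.619) -> (34.172,-41.047) [heading=59, draw]
Final: pos=(34.172,-41.047), heading=59, 8 segment(s) drawn

Segment lengths:
  seg 1: (2,0) -> (13.314,-11.314), length = 16
  seg 2: (13.314,-11.314) -> (23.213,-21.213), length = 14
  seg 3: (23.213,-21.213) -> (31.698,-29.698), length = 12
  seg 4: (31.698,-29.698) -> (29.628,-37.426), length = 8
  seg 5: (29.628,-37.426) -> (26.263,-49.983), length = 13
  seg 6: (26.263,-49.983) -> (31.92,-44.326), length = 8
  seg 7: (31.92,-44.326) -> (32.627,-43.619), length = 1
  seg 8: (32.627,-43.619) -> (34.172,-41.047), length = 3
Total = 75

Answer: 75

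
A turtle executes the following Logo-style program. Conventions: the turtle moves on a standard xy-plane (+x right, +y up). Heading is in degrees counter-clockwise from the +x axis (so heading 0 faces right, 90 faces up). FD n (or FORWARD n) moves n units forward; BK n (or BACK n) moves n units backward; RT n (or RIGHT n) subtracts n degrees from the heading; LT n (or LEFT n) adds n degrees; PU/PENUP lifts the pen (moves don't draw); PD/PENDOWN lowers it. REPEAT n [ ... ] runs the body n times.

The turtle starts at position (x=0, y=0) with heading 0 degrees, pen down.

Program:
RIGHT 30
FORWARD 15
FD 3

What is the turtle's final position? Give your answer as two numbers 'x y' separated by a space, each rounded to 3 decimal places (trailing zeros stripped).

Answer: 15.588 -9

Derivation:
Executing turtle program step by step:
Start: pos=(0,0), heading=0, pen down
RT 30: heading 0 -> 330
FD 15: (0,0) -> (12.99,-7.5) [heading=330, draw]
FD 3: (12.99,-7.5) -> (15.588,-9) [heading=330, draw]
Final: pos=(15.588,-9), heading=330, 2 segment(s) drawn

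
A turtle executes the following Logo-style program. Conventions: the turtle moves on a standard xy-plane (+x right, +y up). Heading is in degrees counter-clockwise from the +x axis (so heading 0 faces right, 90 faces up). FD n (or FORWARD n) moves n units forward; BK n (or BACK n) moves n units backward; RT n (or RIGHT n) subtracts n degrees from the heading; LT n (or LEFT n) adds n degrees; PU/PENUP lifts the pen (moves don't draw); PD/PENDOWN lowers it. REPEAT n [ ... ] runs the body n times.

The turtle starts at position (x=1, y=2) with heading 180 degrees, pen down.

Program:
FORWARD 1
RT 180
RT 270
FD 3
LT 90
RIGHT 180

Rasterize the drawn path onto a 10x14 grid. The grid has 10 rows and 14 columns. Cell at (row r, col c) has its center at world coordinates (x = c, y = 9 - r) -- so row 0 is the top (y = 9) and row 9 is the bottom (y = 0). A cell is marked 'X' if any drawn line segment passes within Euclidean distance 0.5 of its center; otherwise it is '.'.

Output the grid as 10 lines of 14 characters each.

Answer: ..............
..............
..............
..............
X.............
X.............
X.............
XX............
..............
..............

Derivation:
Segment 0: (1,2) -> (0,2)
Segment 1: (0,2) -> (-0,5)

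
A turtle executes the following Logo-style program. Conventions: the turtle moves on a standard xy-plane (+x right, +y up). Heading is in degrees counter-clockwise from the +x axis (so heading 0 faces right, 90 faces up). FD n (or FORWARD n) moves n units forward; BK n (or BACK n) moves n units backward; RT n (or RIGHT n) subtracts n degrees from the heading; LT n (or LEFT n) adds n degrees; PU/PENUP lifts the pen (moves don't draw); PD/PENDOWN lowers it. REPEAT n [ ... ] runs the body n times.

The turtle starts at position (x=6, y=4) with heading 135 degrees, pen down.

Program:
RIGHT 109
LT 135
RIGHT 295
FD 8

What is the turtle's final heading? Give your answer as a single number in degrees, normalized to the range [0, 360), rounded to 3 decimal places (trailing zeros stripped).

Answer: 226

Derivation:
Executing turtle program step by step:
Start: pos=(6,4), heading=135, pen down
RT 109: heading 135 -> 26
LT 135: heading 26 -> 161
RT 295: heading 161 -> 226
FD 8: (6,4) -> (0.443,-1.755) [heading=226, draw]
Final: pos=(0.443,-1.755), heading=226, 1 segment(s) drawn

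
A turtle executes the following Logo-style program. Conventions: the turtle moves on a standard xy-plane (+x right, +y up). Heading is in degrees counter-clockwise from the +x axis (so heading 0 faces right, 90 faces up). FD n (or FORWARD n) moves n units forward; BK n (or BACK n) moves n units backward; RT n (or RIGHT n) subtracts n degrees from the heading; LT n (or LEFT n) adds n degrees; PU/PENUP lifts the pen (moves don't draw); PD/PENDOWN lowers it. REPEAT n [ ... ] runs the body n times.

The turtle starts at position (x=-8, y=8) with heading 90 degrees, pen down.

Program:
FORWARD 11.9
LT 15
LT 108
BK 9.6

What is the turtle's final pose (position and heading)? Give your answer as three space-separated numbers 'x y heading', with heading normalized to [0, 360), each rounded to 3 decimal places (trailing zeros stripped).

Answer: 0.051 25.129 213

Derivation:
Executing turtle program step by step:
Start: pos=(-8,8), heading=90, pen down
FD 11.9: (-8,8) -> (-8,19.9) [heading=90, draw]
LT 15: heading 90 -> 105
LT 108: heading 105 -> 213
BK 9.6: (-8,19.9) -> (0.051,25.129) [heading=213, draw]
Final: pos=(0.051,25.129), heading=213, 2 segment(s) drawn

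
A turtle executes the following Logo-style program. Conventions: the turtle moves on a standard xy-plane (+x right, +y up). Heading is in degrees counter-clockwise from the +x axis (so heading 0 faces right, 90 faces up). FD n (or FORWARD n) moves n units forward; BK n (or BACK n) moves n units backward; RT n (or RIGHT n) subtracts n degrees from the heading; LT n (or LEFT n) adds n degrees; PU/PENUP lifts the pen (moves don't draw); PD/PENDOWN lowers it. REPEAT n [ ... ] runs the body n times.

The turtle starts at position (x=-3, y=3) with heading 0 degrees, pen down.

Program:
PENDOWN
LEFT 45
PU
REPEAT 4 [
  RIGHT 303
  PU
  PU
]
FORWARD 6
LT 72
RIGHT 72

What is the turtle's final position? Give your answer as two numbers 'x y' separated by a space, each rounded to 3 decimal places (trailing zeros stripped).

Answer: -2.686 -2.992

Derivation:
Executing turtle program step by step:
Start: pos=(-3,3), heading=0, pen down
PD: pen down
LT 45: heading 0 -> 45
PU: pen up
REPEAT 4 [
  -- iteration 1/4 --
  RT 303: heading 45 -> 102
  PU: pen up
  PU: pen up
  -- iteration 2/4 --
  RT 303: heading 102 -> 159
  PU: pen up
  PU: pen up
  -- iteration 3/4 --
  RT 303: heading 159 -> 216
  PU: pen up
  PU: pen up
  -- iteration 4/4 --
  RT 303: heading 216 -> 273
  PU: pen up
  PU: pen up
]
FD 6: (-3,3) -> (-2.686,-2.992) [heading=273, move]
LT 72: heading 273 -> 345
RT 72: heading 345 -> 273
Final: pos=(-2.686,-2.992), heading=273, 0 segment(s) drawn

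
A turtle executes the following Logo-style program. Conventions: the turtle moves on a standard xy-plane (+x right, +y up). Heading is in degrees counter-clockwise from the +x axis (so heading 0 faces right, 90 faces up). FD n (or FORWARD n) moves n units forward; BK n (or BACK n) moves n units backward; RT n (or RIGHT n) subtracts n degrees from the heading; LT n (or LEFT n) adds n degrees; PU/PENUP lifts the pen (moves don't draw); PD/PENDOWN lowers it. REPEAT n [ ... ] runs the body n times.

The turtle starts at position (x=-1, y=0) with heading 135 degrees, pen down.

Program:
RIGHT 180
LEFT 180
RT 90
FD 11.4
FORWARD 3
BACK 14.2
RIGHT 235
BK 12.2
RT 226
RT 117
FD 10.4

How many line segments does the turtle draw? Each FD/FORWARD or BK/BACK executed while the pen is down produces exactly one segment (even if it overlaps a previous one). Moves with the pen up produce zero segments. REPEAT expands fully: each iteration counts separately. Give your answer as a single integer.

Executing turtle program step by step:
Start: pos=(-1,0), heading=135, pen down
RT 180: heading 135 -> 315
LT 180: heading 315 -> 135
RT 90: heading 135 -> 45
FD 11.4: (-1,0) -> (7.061,8.061) [heading=45, draw]
FD 3: (7.061,8.061) -> (9.182,10.182) [heading=45, draw]
BK 14.2: (9.182,10.182) -> (-0.859,0.141) [heading=45, draw]
RT 235: heading 45 -> 170
BK 12.2: (-0.859,0.141) -> (11.156,-1.977) [heading=170, draw]
RT 226: heading 170 -> 304
RT 117: heading 304 -> 187
FD 10.4: (11.156,-1.977) -> (0.834,-3.245) [heading=187, draw]
Final: pos=(0.834,-3.245), heading=187, 5 segment(s) drawn
Segments drawn: 5

Answer: 5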